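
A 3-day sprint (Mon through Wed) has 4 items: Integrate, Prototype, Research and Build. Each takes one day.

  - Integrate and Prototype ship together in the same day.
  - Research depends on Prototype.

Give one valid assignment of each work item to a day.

Build in Mon; Integrate in Mon; Research in Tue; Prototype in Mon

Checking: Prototype(Mon) before Research(Tue); Integrate = Prototype = Mon.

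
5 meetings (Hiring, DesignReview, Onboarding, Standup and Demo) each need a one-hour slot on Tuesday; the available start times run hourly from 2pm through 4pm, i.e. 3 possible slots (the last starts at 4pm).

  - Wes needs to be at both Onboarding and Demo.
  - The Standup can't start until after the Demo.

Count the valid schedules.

54

Splitting on Hiring: it can be 2pm (18), 3pm (18), 4pm (18). Listing each branch's schedules as (DesignReview, Onboarding, Standup, Demo):
Hiring=2pm: (2pm,2pm,4pm,3pm) (2pm,3pm,3pm,2pm) (2pm,3pm,4pm,2pm) (2pm,4pm,3pm,2pm) (2pm,4pm,4pm,2pm) (2pm,4pm,4pm,3pm) (3pm,2pm,4pm,3pm) (3pm,3pm,3pm,2pm) (3pm,3pm,4pm,2pm) (3pm,4pm,3pm,2pm) (3pm,4pm,4pm,2pm) (3pm,4pm,4pm,3pm) (4pm,2pm,4pm,3pm) (4pm,3pm,3pm,2pm) (4pm,3pm,4pm,2pm) (4pm,4pm,3pm,2pm) (4pm,4pm,4pm,2pm) (4pm,4pm,4pm,3pm) — 18.
Hiring=3pm: (2pm,2pm,4pm,3pm) (2pm,3pm,3pm,2pm) (2pm,3pm,4pm,2pm) (2pm,4pm,3pm,2pm) (2pm,4pm,4pm,2pm) (2pm,4pm,4pm,3pm) (3pm,2pm,4pm,3pm) (3pm,3pm,3pm,2pm) (3pm,3pm,4pm,2pm) (3pm,4pm,3pm,2pm) (3pm,4pm,4pm,2pm) (3pm,4pm,4pm,3pm) (4pm,2pm,4pm,3pm) (4pm,3pm,3pm,2pm) (4pm,3pm,4pm,2pm) (4pm,4pm,3pm,2pm) (4pm,4pm,4pm,2pm) (4pm,4pm,4pm,3pm) — 18.
Hiring=4pm: (2pm,2pm,4pm,3pm) (2pm,3pm,3pm,2pm) (2pm,3pm,4pm,2pm) (2pm,4pm,3pm,2pm) (2pm,4pm,4pm,2pm) (2pm,4pm,4pm,3pm) (3pm,2pm,4pm,3pm) (3pm,3pm,3pm,2pm) (3pm,3pm,4pm,2pm) (3pm,4pm,3pm,2pm) (3pm,4pm,4pm,2pm) (3pm,4pm,4pm,3pm) (4pm,2pm,4pm,3pm) (4pm,3pm,3pm,2pm) (4pm,3pm,4pm,2pm) (4pm,4pm,3pm,2pm) (4pm,4pm,4pm,2pm) (4pm,4pm,4pm,3pm) — 18.
Summing: 18 + 18 + 18 = 54.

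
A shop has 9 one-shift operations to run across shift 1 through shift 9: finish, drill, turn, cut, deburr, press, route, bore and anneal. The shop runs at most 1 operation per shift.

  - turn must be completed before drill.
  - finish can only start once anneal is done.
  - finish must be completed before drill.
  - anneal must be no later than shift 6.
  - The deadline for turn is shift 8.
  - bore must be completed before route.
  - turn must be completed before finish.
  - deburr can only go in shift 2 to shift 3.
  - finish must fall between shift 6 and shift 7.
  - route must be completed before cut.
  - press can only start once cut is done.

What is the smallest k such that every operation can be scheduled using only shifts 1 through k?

9 shifts

The precedence chain requires at least 4 distinct shifts.
With at most 1 per shift and 9 operations, at least 9 shifts are needed.
Propagating the time windows through the other constraints, drill can't land before shift 7, so the schedule must run through at least shift 7.
9 works (last occupied shift: shift 9): for example bore in shift 4; finish in shift 6; cut in shift 8; route in shift 5; turn in shift 3; deburr in shift 2; drill in shift 7; press in shift 9; anneal in shift 1.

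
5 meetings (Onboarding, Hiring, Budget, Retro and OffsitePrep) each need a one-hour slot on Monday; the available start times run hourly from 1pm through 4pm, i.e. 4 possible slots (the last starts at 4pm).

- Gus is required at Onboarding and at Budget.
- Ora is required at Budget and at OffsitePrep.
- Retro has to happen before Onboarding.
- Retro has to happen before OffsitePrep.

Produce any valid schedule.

Retro in 1pm, Budget in 1pm, Onboarding in 2pm, OffsitePrep in 2pm, Hiring in 1pm

Checking: Retro(1pm) before Onboarding(2pm); Retro(1pm) before OffsitePrep(2pm); Onboarding(2pm) != Budget(1pm); Budget(1pm) != OffsitePrep(2pm).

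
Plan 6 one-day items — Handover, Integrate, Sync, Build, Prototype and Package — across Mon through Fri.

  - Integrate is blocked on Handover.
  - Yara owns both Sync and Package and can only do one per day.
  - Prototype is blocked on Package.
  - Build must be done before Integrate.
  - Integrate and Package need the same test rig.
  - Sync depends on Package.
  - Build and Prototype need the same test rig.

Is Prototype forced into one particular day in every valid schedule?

Prototype can be Tue (e.g. Prototype=Tue, Build=Mon, Handover=Mon, Package=Mon, Sync=Tue, Integrate=Tue) or Wed (e.g. Integrate in Tue; Handover in Mon; Package in Mon; Build in Mon; Sync in Tue; Prototype in Wed).

No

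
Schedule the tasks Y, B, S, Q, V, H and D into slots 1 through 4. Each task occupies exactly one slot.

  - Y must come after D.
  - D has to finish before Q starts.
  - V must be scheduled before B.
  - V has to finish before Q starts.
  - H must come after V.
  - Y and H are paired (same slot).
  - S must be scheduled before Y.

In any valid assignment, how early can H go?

2

Precedence pushes H to at least 2.
H at 2 is achievable: B -> 2; V -> 1; Y -> 2; H -> 2; D -> 1; Q -> 2; S -> 1.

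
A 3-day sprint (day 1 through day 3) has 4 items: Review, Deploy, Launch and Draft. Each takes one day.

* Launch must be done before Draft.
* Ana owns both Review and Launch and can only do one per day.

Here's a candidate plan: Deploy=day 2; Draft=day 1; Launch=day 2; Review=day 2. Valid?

No — it violates: Launch must be done before Draft

Launch must be done before Draft — violated.
Ana owns both Review and Launch and can only do one per day — violated.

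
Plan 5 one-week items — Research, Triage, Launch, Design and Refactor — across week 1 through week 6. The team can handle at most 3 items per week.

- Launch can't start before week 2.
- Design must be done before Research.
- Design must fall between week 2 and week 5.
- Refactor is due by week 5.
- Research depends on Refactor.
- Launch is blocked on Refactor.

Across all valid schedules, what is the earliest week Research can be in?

Precedence pushes Research to at least week 3.
Research at week 3 is achievable: Design=week 2; Triage=week 1; Launch=week 2; Refactor=week 1; Research=week 3.

week 3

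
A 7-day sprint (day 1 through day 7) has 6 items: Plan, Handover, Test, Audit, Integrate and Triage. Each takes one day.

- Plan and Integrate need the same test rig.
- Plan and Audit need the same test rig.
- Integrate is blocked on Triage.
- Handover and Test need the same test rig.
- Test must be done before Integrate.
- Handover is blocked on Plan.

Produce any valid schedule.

Test in day 1, Plan in day 1, Integrate in day 2, Handover in day 2, Triage in day 1, Audit in day 2

Checking: Test(day 1) before Integrate(day 2); Triage(day 1) before Integrate(day 2); Plan(day 1) before Handover(day 2); Plan(day 1) != Audit(day 2); Handover(day 2) != Test(day 1); Plan(day 1) != Integrate(day 2).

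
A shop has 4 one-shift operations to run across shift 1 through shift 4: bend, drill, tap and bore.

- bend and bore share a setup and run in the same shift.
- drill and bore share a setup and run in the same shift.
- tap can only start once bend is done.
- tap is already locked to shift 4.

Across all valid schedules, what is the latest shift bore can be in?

Bore must be in the same shift as bend, which can't be after shift 3, so bore is at most shift 3.
bore at shift 3 is achievable: tap in shift 4, bend in shift 3, bore in shift 3, drill in shift 3.

shift 3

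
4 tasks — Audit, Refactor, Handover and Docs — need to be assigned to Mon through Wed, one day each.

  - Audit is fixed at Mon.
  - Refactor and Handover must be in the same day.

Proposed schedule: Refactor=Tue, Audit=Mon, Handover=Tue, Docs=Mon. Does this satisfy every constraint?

Yes

Audit is fixed at Mon — holds.
Refactor and Handover must be in the same day — holds.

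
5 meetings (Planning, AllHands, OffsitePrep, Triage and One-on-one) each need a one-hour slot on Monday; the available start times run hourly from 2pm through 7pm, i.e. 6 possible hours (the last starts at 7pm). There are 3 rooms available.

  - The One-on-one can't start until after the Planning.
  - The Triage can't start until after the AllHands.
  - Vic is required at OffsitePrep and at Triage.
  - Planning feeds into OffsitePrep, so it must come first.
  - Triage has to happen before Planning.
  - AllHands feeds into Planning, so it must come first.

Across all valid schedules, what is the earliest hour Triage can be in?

Precedence pushes Triage to at least 3pm; downstream work caps Triage at 5pm.
Triage at 3pm is achievable: One-on-one in 5pm, AllHands in 2pm, Planning in 4pm, OffsitePrep in 5pm, Triage in 3pm.

3pm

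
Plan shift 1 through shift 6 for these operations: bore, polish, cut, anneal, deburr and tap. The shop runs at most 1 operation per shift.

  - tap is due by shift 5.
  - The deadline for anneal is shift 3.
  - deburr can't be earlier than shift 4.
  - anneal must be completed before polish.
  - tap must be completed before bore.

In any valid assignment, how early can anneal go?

Anneal's own window allows nothing later than shift 3.
anneal at shift 1 is achievable: deburr -> shift 4, anneal -> shift 1, cut -> shift 6, polish -> shift 5, bore -> shift 3, tap -> shift 2.

shift 1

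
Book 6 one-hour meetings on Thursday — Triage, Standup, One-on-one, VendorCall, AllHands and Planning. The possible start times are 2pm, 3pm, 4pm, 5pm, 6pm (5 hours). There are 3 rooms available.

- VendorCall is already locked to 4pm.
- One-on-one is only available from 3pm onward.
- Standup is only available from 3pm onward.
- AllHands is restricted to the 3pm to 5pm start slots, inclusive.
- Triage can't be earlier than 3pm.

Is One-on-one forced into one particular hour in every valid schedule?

One-on-one can be 3pm (e.g. VendorCall -> 4pm; One-on-one -> 3pm; Triage -> 3pm; Planning -> 2pm; AllHands -> 3pm; Standup -> 4pm) or 4pm (e.g. AllHands=3pm, Triage=3pm, One-on-one=4pm, Planning=2pm, Standup=3pm, VendorCall=4pm).

No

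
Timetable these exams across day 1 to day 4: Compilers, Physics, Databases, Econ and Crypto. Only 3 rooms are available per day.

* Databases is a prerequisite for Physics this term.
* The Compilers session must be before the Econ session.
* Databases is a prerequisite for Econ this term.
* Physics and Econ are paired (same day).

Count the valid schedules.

Splitting on Compilers: it can be day 1 (24), day 2 (20), day 3 (12). Listing each branch's schedules as (Physics, Databases, Econ, Crypto) by day number:
Compilers=day 1: (2,1,2,1) (2,1,2,2) (2,1,2,3) (2,1,2,4) (3,1,3,1) (3,1,3,2) (3,1,3,3) (3,1,3,4) (3,2,3,1) (3,2,3,2) (3,2,3,3) (3,2,3,4) (4,1,4,1) (4,1,4,2) (4,1,4,3) (4,1,4,4) (4,2,4,1) (4,2,4,2) (4,2,4,3) (4,2,4,4) (4,3,4,1) (4,3,4,2) (4,3,4,3) (4,3,4,4) — 24.
Compilers=day 2: (3,1,3,1) (3,1,3,2) (3,1,3,3) (3,1,3,4) (3,2,3,1) (3,2,3,2) (3,2,3,3) (3,2,3,4) (4,1,4,1) (4,1,4,2) (4,1,4,3) (4,1,4,4) (4,2,4,1) (4,2,4,2) (4,2,4,3) (4,2,4,4) (4,3,4,1) (4,3,4,2) (4,3,4,3) (4,3,4,4) — 20.
Compilers=day 3: (4,1,4,1) (4,1,4,2) (4,1,4,3) (4,1,4,4) (4,2,4,1) (4,2,4,2) (4,2,4,3) (4,2,4,4) (4,3,4,1) (4,3,4,2) (4,3,4,3) (4,3,4,4) — 12.
Summing: 24 + 20 + 12 = 56.

56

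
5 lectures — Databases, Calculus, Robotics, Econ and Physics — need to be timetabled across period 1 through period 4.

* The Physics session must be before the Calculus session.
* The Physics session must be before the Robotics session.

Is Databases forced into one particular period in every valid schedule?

No

Databases can be period 1 (e.g. Calculus in period 2; Econ in period 1; Databases in period 1; Physics in period 1; Robotics in period 2) or period 2 (e.g. Physics in period 1, Calculus in period 2, Robotics in period 2, Databases in period 2, Econ in period 1).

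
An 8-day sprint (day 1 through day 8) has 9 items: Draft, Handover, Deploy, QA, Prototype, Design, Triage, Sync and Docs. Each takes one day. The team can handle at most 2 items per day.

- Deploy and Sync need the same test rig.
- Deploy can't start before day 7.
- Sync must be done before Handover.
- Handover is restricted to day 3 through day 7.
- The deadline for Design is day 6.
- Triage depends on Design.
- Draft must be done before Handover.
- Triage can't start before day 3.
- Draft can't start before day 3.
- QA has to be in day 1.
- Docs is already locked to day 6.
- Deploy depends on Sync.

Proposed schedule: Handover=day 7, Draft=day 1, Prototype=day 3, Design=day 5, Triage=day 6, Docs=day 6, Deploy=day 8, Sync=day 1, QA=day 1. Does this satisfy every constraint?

Draft must be done before Handover — holds.
Deploy depends on Sync — holds.
Triage depends on Design — holds.
The team can handle at most 2 items per day — violated.
Deploy and Sync need the same test rig — holds.
Deploy can't start before day 7 — holds.
QA has to be in day 1 — holds.
Handover is restricted to day 3 through day 7 — holds.
Docs is already locked to day 6 — holds.
Draft can't start before day 3 — violated.
The deadline for Design is day 6 — holds.
Triage can't start before day 3 — holds.
Sync must be done before Handover — holds.

Invalid. Draft can't start before day 3.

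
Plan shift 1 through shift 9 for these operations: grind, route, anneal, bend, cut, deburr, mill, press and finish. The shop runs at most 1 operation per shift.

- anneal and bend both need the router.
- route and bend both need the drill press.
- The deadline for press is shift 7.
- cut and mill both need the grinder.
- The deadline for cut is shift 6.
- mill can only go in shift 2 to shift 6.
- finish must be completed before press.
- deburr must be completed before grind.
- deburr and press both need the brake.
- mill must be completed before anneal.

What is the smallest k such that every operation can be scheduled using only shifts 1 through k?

The precedence chain requires at least 2 distinct shifts.
With at most 1 per shift and 9 operations, at least 9 shifts are needed.
Propagating the time windows through the other constraints, anneal can't land before shift 3, so the schedule must run through at least shift 3.
9 works (last occupied shift: shift 9): for example finish in shift 3, cut in shift 1, deburr in shift 5, bend in shift 9, grind in shift 6, press in shift 4, route in shift 8, anneal in shift 7, mill in shift 2.

9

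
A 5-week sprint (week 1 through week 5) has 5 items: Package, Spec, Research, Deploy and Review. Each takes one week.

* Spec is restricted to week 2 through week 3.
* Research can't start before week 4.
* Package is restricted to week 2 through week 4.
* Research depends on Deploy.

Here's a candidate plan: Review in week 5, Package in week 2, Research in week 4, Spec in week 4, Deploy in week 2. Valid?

Invalid. Spec is restricted to week 2 through week 3.

Research depends on Deploy — holds.
Package is restricted to week 2 through week 4 — holds.
Research can't start before week 4 — holds.
Spec is restricted to week 2 through week 3 — violated.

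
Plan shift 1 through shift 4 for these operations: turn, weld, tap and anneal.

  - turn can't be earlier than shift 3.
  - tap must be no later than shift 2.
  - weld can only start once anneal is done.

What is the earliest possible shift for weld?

Precedence pushes weld to at least shift 2.
weld at shift 2 is achievable: turn=shift 3, tap=shift 1, anneal=shift 1, weld=shift 2.

shift 2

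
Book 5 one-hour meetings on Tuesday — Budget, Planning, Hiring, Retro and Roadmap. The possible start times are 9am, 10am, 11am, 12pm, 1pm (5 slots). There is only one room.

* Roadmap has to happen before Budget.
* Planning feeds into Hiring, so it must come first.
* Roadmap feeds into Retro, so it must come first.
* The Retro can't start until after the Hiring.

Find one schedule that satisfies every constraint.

Retro -> 12pm; Budget -> 1pm; Roadmap -> 11am; Hiring -> 10am; Planning -> 9am

Checking: Roadmap(11am) before Retro(12pm); Planning(9am) before Hiring(10am); Roadmap(11am) before Budget(1pm); Hiring(10am) before Retro(12pm); max 1 per slot (cap 1).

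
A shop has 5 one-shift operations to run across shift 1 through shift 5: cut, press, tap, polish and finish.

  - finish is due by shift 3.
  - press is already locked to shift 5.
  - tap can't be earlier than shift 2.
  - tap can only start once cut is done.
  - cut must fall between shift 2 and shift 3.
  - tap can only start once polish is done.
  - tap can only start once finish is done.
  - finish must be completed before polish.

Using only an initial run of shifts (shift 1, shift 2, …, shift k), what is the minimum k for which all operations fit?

5

The precedence chain requires at least 3 distinct shifts.
press can't be placed before shift 5, so the schedule must run through at least shift 5.
5 works (last occupied shift: shift 5): for example polish in shift 2; finish in shift 1; cut in shift 2; press in shift 5; tap in shift 3.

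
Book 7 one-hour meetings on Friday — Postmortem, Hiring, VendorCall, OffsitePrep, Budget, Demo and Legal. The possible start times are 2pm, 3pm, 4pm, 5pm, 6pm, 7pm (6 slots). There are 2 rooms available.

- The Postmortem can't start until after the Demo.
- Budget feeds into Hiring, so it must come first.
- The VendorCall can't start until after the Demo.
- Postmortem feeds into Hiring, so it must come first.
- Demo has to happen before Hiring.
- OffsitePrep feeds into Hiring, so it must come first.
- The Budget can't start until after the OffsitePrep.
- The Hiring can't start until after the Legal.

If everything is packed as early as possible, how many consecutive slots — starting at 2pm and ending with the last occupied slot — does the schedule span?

4

The precedence chain requires at least 3 distinct slots.
With at most 2 per slot and 7 meetings, at least 4 slots are needed.
4 works (last occupied slot: 5pm): for example Hiring=5pm, Postmortem=3pm, Budget=3pm, Demo=2pm, VendorCall=4pm, Legal=4pm, OffsitePrep=2pm.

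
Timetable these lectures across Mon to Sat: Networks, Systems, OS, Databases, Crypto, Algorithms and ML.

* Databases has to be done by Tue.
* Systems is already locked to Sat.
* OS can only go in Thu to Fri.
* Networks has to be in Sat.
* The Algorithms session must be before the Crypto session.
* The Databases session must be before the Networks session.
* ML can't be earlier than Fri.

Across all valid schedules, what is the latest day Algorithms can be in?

Fri

Downstream work caps Algorithms at Fri.
Algorithms at Fri is achievable: Crypto in Sat; Networks in Sat; Systems in Sat; Algorithms in Fri; ML in Fri; Databases in Mon; OS in Thu.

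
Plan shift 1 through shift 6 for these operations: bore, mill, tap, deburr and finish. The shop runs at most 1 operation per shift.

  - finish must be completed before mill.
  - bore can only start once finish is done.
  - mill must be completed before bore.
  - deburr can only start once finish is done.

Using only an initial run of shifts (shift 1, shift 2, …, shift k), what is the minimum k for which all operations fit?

5

The precedence chain requires at least 3 distinct shifts.
With at most 1 per shift and 5 operations, at least 5 shifts are needed.
5 works (last occupied shift: shift 5): for example bore=shift 3; deburr=shift 4; finish=shift 1; tap=shift 5; mill=shift 2.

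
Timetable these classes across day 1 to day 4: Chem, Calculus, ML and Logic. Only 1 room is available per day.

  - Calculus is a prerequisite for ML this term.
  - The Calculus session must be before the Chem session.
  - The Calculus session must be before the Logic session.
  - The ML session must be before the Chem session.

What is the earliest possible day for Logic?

day 2

Precedence pushes Logic to at least day 2.
Logic at day 2 is achievable: ML in day 3; Chem in day 4; Calculus in day 1; Logic in day 2.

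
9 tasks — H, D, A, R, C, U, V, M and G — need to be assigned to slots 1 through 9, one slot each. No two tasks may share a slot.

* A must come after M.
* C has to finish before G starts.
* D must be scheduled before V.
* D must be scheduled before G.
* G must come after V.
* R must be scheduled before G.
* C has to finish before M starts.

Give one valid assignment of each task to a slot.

G=5; R=4; U=9; M=6; H=8; D=1; A=7; V=3; C=2

Checking: C(2) before M(6); V(3) before G(5); D(1) before V(3); D(1) before G(5); R(4) before G(5); C(2) before G(5); M(6) before A(7); max 1 per slot (cap 1).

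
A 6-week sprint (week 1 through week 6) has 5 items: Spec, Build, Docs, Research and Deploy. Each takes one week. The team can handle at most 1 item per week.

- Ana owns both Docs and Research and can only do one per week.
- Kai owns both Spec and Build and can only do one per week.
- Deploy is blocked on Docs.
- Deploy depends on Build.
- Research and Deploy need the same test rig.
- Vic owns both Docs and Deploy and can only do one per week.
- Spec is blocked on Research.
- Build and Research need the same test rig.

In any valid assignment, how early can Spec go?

week 2

Precedence pushes Spec to at least week 2.
Spec at week 2 is achievable: Build=week 3, Research=week 1, Deploy=week 5, Spec=week 2, Docs=week 4.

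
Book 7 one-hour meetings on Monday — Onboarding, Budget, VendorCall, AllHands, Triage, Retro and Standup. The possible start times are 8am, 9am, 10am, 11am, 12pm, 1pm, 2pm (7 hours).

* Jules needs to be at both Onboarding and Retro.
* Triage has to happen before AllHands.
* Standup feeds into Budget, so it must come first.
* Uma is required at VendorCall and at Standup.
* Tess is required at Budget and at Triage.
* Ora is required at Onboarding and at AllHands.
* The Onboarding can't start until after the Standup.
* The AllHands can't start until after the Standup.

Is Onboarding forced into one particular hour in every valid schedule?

No

Onboarding can be 9am (e.g. AllHands in 10am, Standup in 8am, Onboarding in 9am, Budget in 9am, VendorCall in 9am, Triage in 8am, Retro in 8am) or 10am (e.g. Standup in 8am; Onboarding in 10am; VendorCall in 9am; Triage in 8am; Budget in 9am; AllHands in 9am; Retro in 8am).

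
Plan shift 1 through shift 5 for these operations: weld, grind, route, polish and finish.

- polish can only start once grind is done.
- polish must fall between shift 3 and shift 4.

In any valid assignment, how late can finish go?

shift 5

finish at shift 5 is achievable: grind in shift 1; route in shift 1; finish in shift 5; polish in shift 3; weld in shift 1.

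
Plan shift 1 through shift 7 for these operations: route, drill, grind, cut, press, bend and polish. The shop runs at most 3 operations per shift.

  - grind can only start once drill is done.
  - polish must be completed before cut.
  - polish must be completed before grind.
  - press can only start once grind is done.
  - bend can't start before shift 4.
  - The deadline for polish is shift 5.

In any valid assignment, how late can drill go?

shift 5

Downstream work caps drill at shift 5.
drill at shift 5 is achievable: press=shift 7, grind=shift 6, drill=shift 5, polish=shift 1, route=shift 1, cut=shift 2, bend=shift 4.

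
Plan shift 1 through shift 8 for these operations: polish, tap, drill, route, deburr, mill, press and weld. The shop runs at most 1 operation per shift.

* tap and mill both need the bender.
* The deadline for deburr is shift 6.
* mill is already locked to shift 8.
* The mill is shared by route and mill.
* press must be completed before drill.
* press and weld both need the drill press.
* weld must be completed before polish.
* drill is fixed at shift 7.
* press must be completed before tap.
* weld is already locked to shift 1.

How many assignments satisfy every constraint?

60

Splitting on polish: it can be shift 2 (12), shift 3 (12), shift 4 (12), shift 5 (12), shift 6 (12). Listing each branch's schedules as (tap, drill, route, deburr, mill, press, weld) by shift number:
polish=shift 2: (4,7,5,6,8,3,1) (4,7,6,5,8,3,1) (5,7,3,6,8,4,1) (5,7,4,6,8,3,1) (5,7,6,3,8,4,1) (5,7,6,4,8,3,1) (6,7,3,4,8,5,1) (6,7,3,5,8,4,1) (6,7,4,3,8,5,1) (6,7,4,5,8,3,1) (6,7,5,3,8,4,1) (6,7,5,4,8,3,1) — 12.
polish=shift 3: (4,7,5,6,8,2,1) (4,7,6,5,8,2,1) (5,7,2,6,8,4,1) (5,7,4,6,8,2,1) (5,7,6,2,8,4,1) (5,7,6,4,8,2,1) (6,7,2,4,8,5,1) (6,7,2,5,8,4,1) (6,7,4,2,8,5,1) (6,7,4,5,8,2,1) (6,7,5,2,8,4,1) (6,7,5,4,8,2,1) — 12.
polish=shift 4: (3,7,5,6,8,2,1) (3,7,6,5,8,2,1) (5,7,2,6,8,3,1) (5,7,3,6,8,2,1) (5,7,6,2,8,3,1) (5,7,6,3,8,2,1) (6,7,2,3,8,5,1) (6,7,2,5,8,3,1) (6,7,3,2,8,5,1) (6,7,3,5,8,2,1) (6,7,5,2,8,3,1) (6,7,5,3,8,2,1) — 12.
polish=shift 5: (3,7,4,6,8,2,1) (3,7,6,4,8,2,1) (4,7,2,6,8,3,1) (4,7,3,6,8,2,1) (4,7,6,2,8,3,1) (4,7,6,3,8,2,1) (6,7,2,3,8,4,1) (6,7,2,4,8,3,1) (6,7,3,2,8,4,1) (6,7,3,4,8,2,1) (6,7,4,2,8,3,1) (6,7,4,3,8,2,1) — 12.
polish=shift 6: (3,7,4,5,8,2,1) (3,7,5,4,8,2,1) (4,7,2,5,8,3,1) (4,7,3,5,8,2,1) (4,7,5,2,8,3,1) (4,7,5,3,8,2,1) (5,7,2,3,8,4,1) (5,7,2,4,8,3,1) (5,7,3,2,8,4,1) (5,7,3,4,8,2,1) (5,7,4,2,8,3,1) (5,7,4,3,8,2,1) — 12.
Summing: 12 + 12 + 12 + 12 + 12 = 60.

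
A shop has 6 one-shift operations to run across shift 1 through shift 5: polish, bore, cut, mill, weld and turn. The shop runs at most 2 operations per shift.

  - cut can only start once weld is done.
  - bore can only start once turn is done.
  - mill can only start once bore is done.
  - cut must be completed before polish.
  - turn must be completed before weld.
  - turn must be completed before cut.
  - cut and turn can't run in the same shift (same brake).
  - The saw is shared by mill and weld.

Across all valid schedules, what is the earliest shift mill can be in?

shift 3

Precedence pushes mill to at least shift 3.
mill at shift 3 is achievable: cut -> shift 3, weld -> shift 2, mill -> shift 3, turn -> shift 1, bore -> shift 2, polish -> shift 4.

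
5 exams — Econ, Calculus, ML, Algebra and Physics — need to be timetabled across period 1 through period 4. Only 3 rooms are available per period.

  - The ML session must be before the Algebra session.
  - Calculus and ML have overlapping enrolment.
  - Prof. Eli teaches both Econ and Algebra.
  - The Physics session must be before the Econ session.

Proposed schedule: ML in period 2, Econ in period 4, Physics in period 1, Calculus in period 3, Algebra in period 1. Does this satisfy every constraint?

Invalid. The ML session must be before the Algebra session.

Only 3 rooms are available per period — holds.
The Physics session must be before the Econ session — holds.
The ML session must be before the Algebra session — violated.
Calculus and ML have overlapping enrolment — holds.
Prof. Eli teaches both Econ and Algebra — holds.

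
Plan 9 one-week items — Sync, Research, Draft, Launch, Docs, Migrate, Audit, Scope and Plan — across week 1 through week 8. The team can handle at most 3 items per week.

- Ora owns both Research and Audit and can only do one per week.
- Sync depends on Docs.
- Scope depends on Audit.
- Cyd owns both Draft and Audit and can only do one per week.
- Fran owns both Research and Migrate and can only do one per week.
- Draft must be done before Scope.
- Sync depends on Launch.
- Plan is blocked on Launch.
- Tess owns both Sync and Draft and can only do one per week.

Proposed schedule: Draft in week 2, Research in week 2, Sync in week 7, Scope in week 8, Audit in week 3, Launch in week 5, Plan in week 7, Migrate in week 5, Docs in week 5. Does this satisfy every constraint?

Plan is blocked on Launch — holds.
Scope depends on Audit — holds.
Draft must be done before Scope — holds.
Sync depends on Launch — holds.
Sync depends on Docs — holds.
Cyd owns both Draft and Audit and can only do one per week — holds.
Tess owns both Sync and Draft and can only do one per week — holds.
Fran owns both Research and Migrate and can only do one per week — holds.
Ora owns both Research and Audit and can only do one per week — holds.
The team can handle at most 3 items per week — holds.

Valid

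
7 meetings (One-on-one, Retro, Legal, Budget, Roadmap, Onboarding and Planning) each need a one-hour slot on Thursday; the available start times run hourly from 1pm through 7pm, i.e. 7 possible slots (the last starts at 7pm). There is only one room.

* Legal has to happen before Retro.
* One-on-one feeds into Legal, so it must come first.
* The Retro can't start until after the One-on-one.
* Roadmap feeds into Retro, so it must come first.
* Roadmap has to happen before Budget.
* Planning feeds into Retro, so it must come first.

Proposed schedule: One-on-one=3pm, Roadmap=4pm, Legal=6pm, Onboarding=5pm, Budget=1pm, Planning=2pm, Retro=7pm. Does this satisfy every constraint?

No. Roadmap has to happen before Budget is not satisfied.

Legal has to happen before Retro — holds.
The Retro can't start until after the One-on-one — holds.
One-on-one feeds into Legal, so it must come first — holds.
Roadmap has to happen before Budget — violated.
Roadmap feeds into Retro, so it must come first — holds.
Planning feeds into Retro, so it must come first — holds.
There is only one room — holds.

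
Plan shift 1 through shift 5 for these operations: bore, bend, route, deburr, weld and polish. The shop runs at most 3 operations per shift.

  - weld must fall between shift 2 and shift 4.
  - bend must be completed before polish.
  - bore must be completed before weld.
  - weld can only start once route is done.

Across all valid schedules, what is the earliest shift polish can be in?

Precedence pushes polish to at least shift 2.
polish at shift 2 is achievable: polish -> shift 2; bore -> shift 1; deburr -> shift 2; route -> shift 1; weld -> shift 2; bend -> shift 1.

shift 2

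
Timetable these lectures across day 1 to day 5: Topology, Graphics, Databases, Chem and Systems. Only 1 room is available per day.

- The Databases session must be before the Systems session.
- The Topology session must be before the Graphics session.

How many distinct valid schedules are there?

30

Splitting on Topology: it can be day 1 (12), day 2 (9), day 3 (6), day 4 (3). Listing each branch's schedules as (Graphics, Databases, Chem, Systems) by day number:
Topology=day 1: (2,3,4,5) (2,3,5,4) (2,4,3,5) (3,2,4,5) (3,2,5,4) (3,4,2,5) (4,2,3,5) (4,2,5,3) (4,3,2,5) (5,2,3,4) (5,2,4,3) (5,3,2,4) — 12.
Topology=day 2: (3,1,4,5) (3,1,5,4) (3,4,1,5) (4,1,3,5) (4,1,5,3) (4,3,1,5) (5,1,3,4) (5,1,4,3) (5,3,1,4) — 9.
Topology=day 3: (4,1,2,5) (4,1,5,2) (4,2,1,5) (5,1,2,4) (5,1,4,2) (5,2,1,4) — 6.
Topology=day 4: (5,1,2,3) (5,1,3,2) (5,2,1,3) — 3.
Summing: 12 + 9 + 6 + 3 = 30.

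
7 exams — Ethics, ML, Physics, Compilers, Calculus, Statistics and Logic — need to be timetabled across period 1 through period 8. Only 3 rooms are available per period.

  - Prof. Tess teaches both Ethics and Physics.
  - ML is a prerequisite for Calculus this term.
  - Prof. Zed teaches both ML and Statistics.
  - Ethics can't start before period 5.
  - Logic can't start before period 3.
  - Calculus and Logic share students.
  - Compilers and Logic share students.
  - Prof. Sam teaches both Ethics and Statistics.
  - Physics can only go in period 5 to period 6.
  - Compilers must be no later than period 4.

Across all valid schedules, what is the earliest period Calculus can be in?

Precedence pushes Calculus to at least period 2.
Calculus at period 2 is achievable: Physics -> period 5; Statistics -> period 2; Ethics -> period 6; Logic -> period 3; ML -> period 1; Compilers -> period 1; Calculus -> period 2.

period 2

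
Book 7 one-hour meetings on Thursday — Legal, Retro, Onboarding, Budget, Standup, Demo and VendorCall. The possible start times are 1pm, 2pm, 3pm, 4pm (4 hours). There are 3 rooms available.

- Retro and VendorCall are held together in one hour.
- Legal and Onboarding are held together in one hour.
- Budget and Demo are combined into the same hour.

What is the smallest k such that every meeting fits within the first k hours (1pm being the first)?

3

With at most 3 per hour and 7 meetings, at least 3 hours are needed.
3 works (last occupied hour: 3pm): for example Retro in 2pm, Demo in 3pm, Legal in 1pm, Standup in 1pm, Onboarding in 1pm, Budget in 3pm, VendorCall in 2pm.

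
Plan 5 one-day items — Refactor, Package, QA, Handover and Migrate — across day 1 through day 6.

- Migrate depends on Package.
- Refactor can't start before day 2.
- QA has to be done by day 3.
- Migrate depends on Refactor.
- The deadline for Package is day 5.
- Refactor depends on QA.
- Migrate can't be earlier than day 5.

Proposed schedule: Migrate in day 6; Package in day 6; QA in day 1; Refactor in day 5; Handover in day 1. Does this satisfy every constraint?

Migrate can't be earlier than day 5 — holds.
Refactor depends on QA — holds.
Migrate depends on Refactor — holds.
QA has to be done by day 3 — holds.
The deadline for Package is day 5 — violated.
Refactor can't start before day 2 — holds.
Migrate depends on Package — violated.

Invalid. The deadline for Package is day 5.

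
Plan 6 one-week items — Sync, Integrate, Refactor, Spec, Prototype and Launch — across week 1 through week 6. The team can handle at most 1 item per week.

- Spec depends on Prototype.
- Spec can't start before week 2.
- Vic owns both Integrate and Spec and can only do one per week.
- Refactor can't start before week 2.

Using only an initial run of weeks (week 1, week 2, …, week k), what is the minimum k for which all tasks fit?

6 weeks

The precedence chain requires at least 2 distinct weeks.
With at most 1 per week and 6 tasks, at least 6 weeks are needed.
6 works (last occupied week: week 6): for example Refactor in week 3; Spec in week 2; Launch in week 6; Sync in week 4; Integrate in week 5; Prototype in week 1.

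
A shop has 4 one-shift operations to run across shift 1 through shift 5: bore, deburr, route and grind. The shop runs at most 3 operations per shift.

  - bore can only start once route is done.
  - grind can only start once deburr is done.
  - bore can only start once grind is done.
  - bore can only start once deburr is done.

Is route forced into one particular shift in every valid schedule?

route can be shift 1 (e.g. deburr=shift 1, bore=shift 3, route=shift 1, grind=shift 2) or shift 2 (e.g. grind=shift 2, route=shift 2, bore=shift 3, deburr=shift 1).

No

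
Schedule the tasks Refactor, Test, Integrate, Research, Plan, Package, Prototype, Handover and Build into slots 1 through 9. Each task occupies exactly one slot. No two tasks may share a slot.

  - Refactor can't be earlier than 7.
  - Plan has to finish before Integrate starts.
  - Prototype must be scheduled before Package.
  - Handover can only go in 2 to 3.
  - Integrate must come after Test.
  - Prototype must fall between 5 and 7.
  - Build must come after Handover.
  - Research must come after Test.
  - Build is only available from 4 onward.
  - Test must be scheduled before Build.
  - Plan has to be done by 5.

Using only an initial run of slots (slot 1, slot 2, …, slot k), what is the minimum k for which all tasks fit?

9

The precedence chain requires at least 2 distinct slots.
With at most 1 per slot and 9 tasks, at least 9 slots are needed.
Refactor can't be placed before 7, so the schedule must run through at least slot 7.
9 works (last occupied slot: 9): for example Plan -> 1; Research -> 8; Refactor -> 7; Integrate -> 6; Package -> 9; Test -> 3; Handover -> 2; Prototype -> 5; Build -> 4.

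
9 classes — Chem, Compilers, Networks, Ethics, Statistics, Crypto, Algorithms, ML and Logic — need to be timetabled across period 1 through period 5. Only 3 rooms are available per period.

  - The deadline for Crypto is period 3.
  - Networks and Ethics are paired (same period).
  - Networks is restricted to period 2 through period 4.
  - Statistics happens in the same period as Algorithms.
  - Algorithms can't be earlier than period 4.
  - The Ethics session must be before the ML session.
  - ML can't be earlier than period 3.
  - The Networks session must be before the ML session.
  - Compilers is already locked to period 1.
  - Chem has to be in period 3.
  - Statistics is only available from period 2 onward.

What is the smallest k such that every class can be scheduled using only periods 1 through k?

4 periods

The precedence chain requires at least 2 distinct periods.
With at most 3 per period and 9 classes, at least 3 periods are needed.
Algorithms can't be placed before period 4, so the schedule must run through at least period 4.
4 works (last occupied period: period 4): for example Statistics in period 4, Ethics in period 2, Crypto in period 1, Chem in period 3, ML in period 3, Compilers in period 1, Networks in period 2, Logic in period 1, Algorithms in period 4.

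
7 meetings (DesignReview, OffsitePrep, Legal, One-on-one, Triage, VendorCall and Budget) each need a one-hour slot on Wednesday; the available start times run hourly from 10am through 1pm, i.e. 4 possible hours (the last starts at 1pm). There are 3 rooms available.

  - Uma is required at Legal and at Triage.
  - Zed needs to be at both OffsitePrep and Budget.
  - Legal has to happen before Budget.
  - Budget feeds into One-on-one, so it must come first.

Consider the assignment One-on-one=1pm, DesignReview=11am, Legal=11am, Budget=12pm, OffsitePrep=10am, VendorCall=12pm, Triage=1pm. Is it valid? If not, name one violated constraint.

Valid

There are 3 rooms available — holds.
Uma is required at Legal and at Triage — holds.
Zed needs to be at both OffsitePrep and Budget — holds.
Legal has to happen before Budget — holds.
Budget feeds into One-on-one, so it must come first — holds.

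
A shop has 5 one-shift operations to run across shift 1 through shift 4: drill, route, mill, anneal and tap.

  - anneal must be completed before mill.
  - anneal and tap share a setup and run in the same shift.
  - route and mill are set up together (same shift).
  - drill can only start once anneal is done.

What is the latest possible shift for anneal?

Downstream work caps anneal at shift 3.
anneal at shift 3 is achievable: tap in shift 3, route in shift 4, mill in shift 4, anneal in shift 3, drill in shift 4.

shift 3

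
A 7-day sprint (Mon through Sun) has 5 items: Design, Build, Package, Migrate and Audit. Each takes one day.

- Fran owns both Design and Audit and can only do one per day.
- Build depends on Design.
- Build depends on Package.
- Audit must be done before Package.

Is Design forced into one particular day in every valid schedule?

No

Design can be Mon (e.g. Build=Thu; Design=Mon; Migrate=Mon; Package=Wed; Audit=Tue) or Tue (e.g. Design -> Tue, Package -> Tue, Build -> Wed, Migrate -> Mon, Audit -> Mon).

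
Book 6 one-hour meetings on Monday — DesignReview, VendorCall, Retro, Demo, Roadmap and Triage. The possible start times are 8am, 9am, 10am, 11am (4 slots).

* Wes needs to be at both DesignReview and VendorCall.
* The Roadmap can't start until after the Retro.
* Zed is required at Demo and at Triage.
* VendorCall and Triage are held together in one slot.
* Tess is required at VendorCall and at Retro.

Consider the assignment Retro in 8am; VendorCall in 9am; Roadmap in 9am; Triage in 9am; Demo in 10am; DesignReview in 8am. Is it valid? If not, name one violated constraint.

Valid

The Roadmap can't start until after the Retro — holds.
Tess is required at VendorCall and at Retro — holds.
Wes needs to be at both DesignReview and VendorCall — holds.
VendorCall and Triage are held together in one slot — holds.
Zed is required at Demo and at Triage — holds.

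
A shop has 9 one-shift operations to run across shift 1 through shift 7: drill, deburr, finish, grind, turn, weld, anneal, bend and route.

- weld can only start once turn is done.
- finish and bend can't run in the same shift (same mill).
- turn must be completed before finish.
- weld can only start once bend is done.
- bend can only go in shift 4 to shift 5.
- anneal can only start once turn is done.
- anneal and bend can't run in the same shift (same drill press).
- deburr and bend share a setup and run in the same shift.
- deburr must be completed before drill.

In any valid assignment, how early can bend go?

shift 4

Bend is available from shift 4; bend's own window allows nothing later than shift 5.
bend at shift 4 is achievable: bend in shift 4, route in shift 1, deburr in shift 4, weld in shift 5, grind in shift 1, anneal in shift 2, turn in shift 1, finish in shift 2, drill in shift 5.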